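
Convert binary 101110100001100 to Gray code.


Binary: 101110100001100
Gray code: G = B XOR (B >> 1)
B >> 1 = 010111010000110
101110100001100 XOR 010111010000110:
  1 XOR 0 = 1
  0 XOR 1 = 1
  1 XOR 0 = 1
  1 XOR 1 = 0
  1 XOR 1 = 0
  0 XOR 1 = 1
  1 XOR 0 = 1
  0 XOR 1 = 1
  0 XOR 0 = 0
  0 XOR 0 = 0
  0 XOR 0 = 0
  1 XOR 0 = 1
  1 XOR 1 = 0
  0 XOR 1 = 1
  0 XOR 0 = 0
= 111001110001010


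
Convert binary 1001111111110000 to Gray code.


Binary: 1001111111110000
Gray code: G = B XOR (B >> 1)
B >> 1 = 0100111111111000
1001111111110000 XOR 0100111111111000:
  1 XOR 0 = 1
  0 XOR 1 = 1
  0 XOR 0 = 0
  1 XOR 0 = 1
  1 XOR 1 = 0
  1 XOR 1 = 0
  1 XOR 1 = 0
  1 XOR 1 = 0
  1 XOR 1 = 0
  1 XOR 1 = 0
  1 XOR 1 = 0
  1 XOR 1 = 0
  0 XOR 1 = 1
  0 XOR 0 = 0
  0 XOR 0 = 0
  0 XOR 0 = 0
= 1101000000001000


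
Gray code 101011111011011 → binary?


Gray code: 101011111011011
MSB stays the same: 1
Each subsequent bit = prev_binary XOR current_gray:
  B[1] = 1 XOR 0 = 1
  B[2] = 1 XOR 1 = 0
  B[3] = 0 XOR 0 = 0
  B[4] = 0 XOR 1 = 1
  B[5] = 1 XOR 1 = 0
  B[6] = 0 XOR 1 = 1
  B[7] = 1 XOR 1 = 0
  B[8] = 0 XOR 1 = 1
  B[9] = 1 XOR 0 = 1
  B[10] = 1 XOR 1 = 0
  B[11] = 0 XOR 1 = 1
  B[12] = 1 XOR 0 = 1
  B[13] = 1 XOR 1 = 0
  B[14] = 0 XOR 1 = 1
= 110010101101101 (25965 decimal)


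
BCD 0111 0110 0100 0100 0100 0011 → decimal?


Each 4-bit group → digit:
  0111 → 7
  0110 → 6
  0100 → 4
  0100 → 4
  0100 → 4
  0011 → 3
= 764443


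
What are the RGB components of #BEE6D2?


Hex: #BEE6D2
R = BE₁₆ = 190
G = E6₁₆ = 230
B = D2₁₆ = 210
= RGB(190, 230, 210)


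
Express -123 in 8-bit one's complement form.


Original: 01111011
Invert all bits:
  bit 0: 0 → 1
  bit 1: 1 → 0
  bit 2: 1 → 0
  bit 3: 1 → 0
  bit 4: 1 → 0
  bit 5: 0 → 1
  bit 6: 1 → 0
  bit 7: 1 → 0
= 10000100


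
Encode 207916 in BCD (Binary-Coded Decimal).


Each digit → 4-bit binary:
  2 → 0010
  0 → 0000
  7 → 0111
  9 → 1001
  1 → 0001
  6 → 0110
= 0010 0000 0111 1001 0001 0110


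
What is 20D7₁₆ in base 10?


Positional values:
Position 0: 7 × 16^0 = 7 × 1 = 7
Position 1: D × 16^1 = 13 × 16 = 208
Position 2: 0 × 16^2 = 0 × 256 = 0
Position 3: 2 × 16^3 = 2 × 4096 = 8192
Sum = 7 + 208 + 0 + 8192
= 8407


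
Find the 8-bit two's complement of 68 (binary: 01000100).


Original: 01000100
Step 1 - Invert all bits: 10111011
Step 2 - Add 1: 10111011 + 1
= 10111100 (represents -68)


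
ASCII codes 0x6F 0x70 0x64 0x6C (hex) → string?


Codes (hex): 0x6F 0x70 0x64 0x6C
Per-code ASCII lookup:
  0x6F = 111  (range 97-122: lowercase, 111 - 97 = 14) → 'o'
  0x70 = 112  (range 97-122: lowercase, 112 - 97 = 15) → 'p'
  0x64 = 100  (range 97-122: lowercase, 100 - 97 = 3) → 'd'
  0x6C = 108  (range 97-122: lowercase, 108 - 97 = 11) → 'l'
= 'opdl'


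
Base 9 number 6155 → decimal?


Positional values (base 9):
  5 × 9^0 = 5 × 1 = 5
  5 × 9^1 = 5 × 9 = 45
  1 × 9^2 = 1 × 81 = 81
  6 × 9^3 = 6 × 729 = 4374
Sum = 5 + 45 + 81 + 4374
= 4505


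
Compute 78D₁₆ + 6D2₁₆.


Align and add column by column (LSB to MSB, each column mod 16 with carry):
  078D
+ 06D2
  ----
  col 0: D(13) + 2(2) + 0 (carry in) = 15 → F(15), carry out 0
  col 1: 8(8) + D(13) + 0 (carry in) = 21 → 5(5), carry out 1
  col 2: 7(7) + 6(6) + 1 (carry in) = 14 → E(14), carry out 0
  col 3: 0(0) + 0(0) + 0 (carry in) = 0 → 0(0), carry out 0
Reading digits MSB→LSB: 0E5F
Strip leading zeros: E5F
= 0xE5F


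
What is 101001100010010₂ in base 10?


Positional values:
Bit 1: 1 × 2^1 = 2
Bit 4: 1 × 2^4 = 16
Bit 8: 1 × 2^8 = 256
Bit 9: 1 × 2^9 = 512
Bit 12: 1 × 2^12 = 4096
Bit 14: 1 × 2^14 = 16384
Sum = 2 + 16 + 256 + 512 + 4096 + 16384
= 21266


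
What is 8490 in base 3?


Divide by 3 repeatedly:
8490 ÷ 3 = 2830 remainder 0
2830 ÷ 3 = 943 remainder 1
943 ÷ 3 = 314 remainder 1
314 ÷ 3 = 104 remainder 2
104 ÷ 3 = 34 remainder 2
34 ÷ 3 = 11 remainder 1
11 ÷ 3 = 3 remainder 2
3 ÷ 3 = 1 remainder 0
1 ÷ 3 = 0 remainder 1
Reading remainders bottom-up:
= 102122110


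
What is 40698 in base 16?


Divide by 16 repeatedly:
40698 ÷ 16 = 2543 remainder 10 (A)
2543 ÷ 16 = 158 remainder 15 (F)
158 ÷ 16 = 9 remainder 14 (E)
9 ÷ 16 = 0 remainder 9 (9)
Reading remainders bottom-up:
= 0x9EFA


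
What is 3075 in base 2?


Divide by 2 repeatedly:
3075 ÷ 2 = 1537 remainder 1
1537 ÷ 2 = 768 remainder 1
768 ÷ 2 = 384 remainder 0
384 ÷ 2 = 192 remainder 0
192 ÷ 2 = 96 remainder 0
96 ÷ 2 = 48 remainder 0
48 ÷ 2 = 24 remainder 0
24 ÷ 2 = 12 remainder 0
12 ÷ 2 = 6 remainder 0
6 ÷ 2 = 3 remainder 0
3 ÷ 2 = 1 remainder 1
1 ÷ 2 = 0 remainder 1
Reading remainders bottom-up:
= 110000000011


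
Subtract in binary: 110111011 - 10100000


Align and subtract column by column (LSB to MSB, borrowing when needed):
  110111011
- 010100000
  ---------
  col 0: (1 - 0 borrow-in) - 0 → 1 - 0 = 1, borrow out 0
  col 1: (1 - 0 borrow-in) - 0 → 1 - 0 = 1, borrow out 0
  col 2: (0 - 0 borrow-in) - 0 → 0 - 0 = 0, borrow out 0
  col 3: (1 - 0 borrow-in) - 0 → 1 - 0 = 1, borrow out 0
  col 4: (1 - 0 borrow-in) - 0 → 1 - 0 = 1, borrow out 0
  col 5: (1 - 0 borrow-in) - 1 → 1 - 1 = 0, borrow out 0
  col 6: (0 - 0 borrow-in) - 0 → 0 - 0 = 0, borrow out 0
  col 7: (1 - 0 borrow-in) - 1 → 1 - 1 = 0, borrow out 0
  col 8: (1 - 0 borrow-in) - 0 → 1 - 0 = 1, borrow out 0
Reading bits MSB→LSB: 100011011
Strip leading zeros: 100011011
= 100011011


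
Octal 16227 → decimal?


Positional values:
Position 0: 7 × 8^0 = 7
Position 1: 2 × 8^1 = 16
Position 2: 2 × 8^2 = 128
Position 3: 6 × 8^3 = 3072
Position 4: 1 × 8^4 = 4096
Sum = 7 + 16 + 128 + 3072 + 4096
= 7319


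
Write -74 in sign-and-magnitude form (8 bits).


Sign bit: 1 (negative)
Magnitude: 74 = 1001010
= 11001010


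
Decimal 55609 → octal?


Divide by 8 repeatedly:
55609 ÷ 8 = 6951 remainder 1
6951 ÷ 8 = 868 remainder 7
868 ÷ 8 = 108 remainder 4
108 ÷ 8 = 13 remainder 4
13 ÷ 8 = 1 remainder 5
1 ÷ 8 = 0 remainder 1
Reading remainders bottom-up:
= 0o154471


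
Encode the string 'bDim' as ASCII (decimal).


String: 'bDim'  (4 characters)
Per-character ASCII lookup:
  'b': lowercase starts at 97: 'b' = 97 + 1 = 98
  'D': uppercase starts at 65: 'D' = 65 + 3 = 68
  'i': lowercase starts at 97: 'i' = 97 + 8 = 105
  'm': lowercase starts at 97: 'm' = 97 + 12 = 109
= 98 68 105 109


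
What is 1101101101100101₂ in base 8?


Group into 3-bit groups: 001101101101100101
  001 = 1
  101 = 5
  101 = 5
  101 = 5
  100 = 4
  101 = 5
= 0o155545


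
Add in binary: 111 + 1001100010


Align and add column by column (LSB to MSB, carry propagating):
  00000000111
+ 01001100010
  -----------
  col 0: 1 + 0 + 0 (carry in) = 1 → bit 1, carry out 0
  col 1: 1 + 1 + 0 (carry in) = 2 → bit 0, carry out 1
  col 2: 1 + 0 + 1 (carry in) = 2 → bit 0, carry out 1
  col 3: 0 + 0 + 1 (carry in) = 1 → bit 1, carry out 0
  col 4: 0 + 0 + 0 (carry in) = 0 → bit 0, carry out 0
  col 5: 0 + 1 + 0 (carry in) = 1 → bit 1, carry out 0
  col 6: 0 + 1 + 0 (carry in) = 1 → bit 1, carry out 0
  col 7: 0 + 0 + 0 (carry in) = 0 → bit 0, carry out 0
  col 8: 0 + 0 + 0 (carry in) = 0 → bit 0, carry out 0
  col 9: 0 + 1 + 0 (carry in) = 1 → bit 1, carry out 0
  col 10: 0 + 0 + 0 (carry in) = 0 → bit 0, carry out 0
Reading bits MSB→LSB: 01001101001
Strip leading zeros: 1001101001
= 1001101001


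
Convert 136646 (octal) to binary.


Each octal digit → 3 binary bits:
  1 = 001
  3 = 011
  6 = 110
  6 = 110
  4 = 100
  6 = 110
Concatenate: 001 011 110 110 100 110
= 001011110110100110


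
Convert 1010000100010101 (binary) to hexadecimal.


Group into 4-bit nibbles: 1010000100010101
  1010 = A
  0001 = 1
  0001 = 1
  0101 = 5
= 0xA115


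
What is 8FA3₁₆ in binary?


Each hex digit → 4 binary bits:
  8 = 1000
  F = 1111
  A = 1010
  3 = 0011
Concatenate: 1000 1111 1010 0011
= 1000111110100011


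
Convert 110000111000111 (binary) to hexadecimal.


Group into 4-bit nibbles: 0110000111000111
  0110 = 6
  0001 = 1
  1100 = C
  0111 = 7
= 0x61C7


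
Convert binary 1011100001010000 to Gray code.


Binary: 1011100001010000
Gray code: G = B XOR (B >> 1)
B >> 1 = 0101110000101000
1011100001010000 XOR 0101110000101000:
  1 XOR 0 = 1
  0 XOR 1 = 1
  1 XOR 0 = 1
  1 XOR 1 = 0
  1 XOR 1 = 0
  0 XOR 1 = 1
  0 XOR 0 = 0
  0 XOR 0 = 0
  0 XOR 0 = 0
  1 XOR 0 = 1
  0 XOR 1 = 1
  1 XOR 0 = 1
  0 XOR 1 = 1
  0 XOR 0 = 0
  0 XOR 0 = 0
  0 XOR 0 = 0
= 1110010001111000


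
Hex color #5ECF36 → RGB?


Hex: #5ECF36
R = 5E₁₆ = 94
G = CF₁₆ = 207
B = 36₁₆ = 54
= RGB(94, 207, 54)


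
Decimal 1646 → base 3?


Divide by 3 repeatedly:
1646 ÷ 3 = 548 remainder 2
548 ÷ 3 = 182 remainder 2
182 ÷ 3 = 60 remainder 2
60 ÷ 3 = 20 remainder 0
20 ÷ 3 = 6 remainder 2
6 ÷ 3 = 2 remainder 0
2 ÷ 3 = 0 remainder 2
Reading remainders bottom-up:
= 2020222


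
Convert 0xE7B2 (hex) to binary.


Each hex digit → 4 binary bits:
  E = 1110
  7 = 0111
  B = 1011
  2 = 0010
Concatenate: 1110 0111 1011 0010
= 1110011110110010


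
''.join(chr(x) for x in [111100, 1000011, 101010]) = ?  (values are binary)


Codes (binary): 111100 1000011 101010
Per-code ASCII lookup:
  111100 = 60  (special character) → '<'
  1000011 = 67  (range 65-90: uppercase, 67 - 65 = 2) → 'C'
  101010 = 42  (special character) → '*'
= '<C*'


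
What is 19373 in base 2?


Divide by 2 repeatedly:
19373 ÷ 2 = 9686 remainder 1
9686 ÷ 2 = 4843 remainder 0
4843 ÷ 2 = 2421 remainder 1
2421 ÷ 2 = 1210 remainder 1
1210 ÷ 2 = 605 remainder 0
605 ÷ 2 = 302 remainder 1
302 ÷ 2 = 151 remainder 0
151 ÷ 2 = 75 remainder 1
75 ÷ 2 = 37 remainder 1
37 ÷ 2 = 18 remainder 1
18 ÷ 2 = 9 remainder 0
9 ÷ 2 = 4 remainder 1
4 ÷ 2 = 2 remainder 0
2 ÷ 2 = 1 remainder 0
1 ÷ 2 = 0 remainder 1
Reading remainders bottom-up:
= 100101110101101


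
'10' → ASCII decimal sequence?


String: '10'  (2 characters)
Per-character ASCII lookup:
  '1': digits start at 48: '1' = 48 + 1 = 49
  '0': digits start at 48: '0' = 48 + 0 = 48
= 49 48


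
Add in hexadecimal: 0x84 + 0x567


Align and add column by column (LSB to MSB, each column mod 16 with carry):
  0084
+ 0567
  ----
  col 0: 4(4) + 7(7) + 0 (carry in) = 11 → B(11), carry out 0
  col 1: 8(8) + 6(6) + 0 (carry in) = 14 → E(14), carry out 0
  col 2: 0(0) + 5(5) + 0 (carry in) = 5 → 5(5), carry out 0
  col 3: 0(0) + 0(0) + 0 (carry in) = 0 → 0(0), carry out 0
Reading digits MSB→LSB: 05EB
Strip leading zeros: 5EB
= 0x5EB


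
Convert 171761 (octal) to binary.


Each octal digit → 3 binary bits:
  1 = 001
  7 = 111
  1 = 001
  7 = 111
  6 = 110
  1 = 001
Concatenate: 001 111 001 111 110 001
= 001111001111110001


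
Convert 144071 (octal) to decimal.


Positional values:
Position 0: 1 × 8^0 = 1
Position 1: 7 × 8^1 = 56
Position 2: 0 × 8^2 = 0
Position 3: 4 × 8^3 = 2048
Position 4: 4 × 8^4 = 16384
Position 5: 1 × 8^5 = 32768
Sum = 1 + 56 + 0 + 2048 + 16384 + 32768
= 51257


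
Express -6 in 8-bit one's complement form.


Original: 00000110
Invert all bits:
  bit 0: 0 → 1
  bit 1: 0 → 1
  bit 2: 0 → 1
  bit 3: 0 → 1
  bit 4: 0 → 1
  bit 5: 1 → 0
  bit 6: 1 → 0
  bit 7: 0 → 1
= 11111001


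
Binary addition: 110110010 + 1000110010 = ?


Align and add column by column (LSB to MSB, carry propagating):
  00110110010
+ 01000110010
  -----------
  col 0: 0 + 0 + 0 (carry in) = 0 → bit 0, carry out 0
  col 1: 1 + 1 + 0 (carry in) = 2 → bit 0, carry out 1
  col 2: 0 + 0 + 1 (carry in) = 1 → bit 1, carry out 0
  col 3: 0 + 0 + 0 (carry in) = 0 → bit 0, carry out 0
  col 4: 1 + 1 + 0 (carry in) = 2 → bit 0, carry out 1
  col 5: 1 + 1 + 1 (carry in) = 3 → bit 1, carry out 1
  col 6: 0 + 0 + 1 (carry in) = 1 → bit 1, carry out 0
  col 7: 1 + 0 + 0 (carry in) = 1 → bit 1, carry out 0
  col 8: 1 + 0 + 0 (carry in) = 1 → bit 1, carry out 0
  col 9: 0 + 1 + 0 (carry in) = 1 → bit 1, carry out 0
  col 10: 0 + 0 + 0 (carry in) = 0 → bit 0, carry out 0
Reading bits MSB→LSB: 01111100100
Strip leading zeros: 1111100100
= 1111100100


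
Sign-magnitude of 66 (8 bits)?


Sign bit: 0 (positive)
Magnitude: 66 = 1000010
= 01000010


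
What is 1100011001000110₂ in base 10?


Positional values:
Bit 1: 1 × 2^1 = 2
Bit 2: 1 × 2^2 = 4
Bit 6: 1 × 2^6 = 64
Bit 9: 1 × 2^9 = 512
Bit 10: 1 × 2^10 = 1024
Bit 14: 1 × 2^14 = 16384
Bit 15: 1 × 2^15 = 32768
Sum = 2 + 4 + 64 + 512 + 1024 + 16384 + 32768
= 50758


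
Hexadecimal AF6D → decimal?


Positional values:
Position 0: D × 16^0 = 13 × 1 = 13
Position 1: 6 × 16^1 = 6 × 16 = 96
Position 2: F × 16^2 = 15 × 256 = 3840
Position 3: A × 16^3 = 10 × 4096 = 40960
Sum = 13 + 96 + 3840 + 40960
= 44909


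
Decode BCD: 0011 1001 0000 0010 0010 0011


Each 4-bit group → digit:
  0011 → 3
  1001 → 9
  0000 → 0
  0010 → 2
  0010 → 2
  0011 → 3
= 390223


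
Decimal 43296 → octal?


Divide by 8 repeatedly:
43296 ÷ 8 = 5412 remainder 0
5412 ÷ 8 = 676 remainder 4
676 ÷ 8 = 84 remainder 4
84 ÷ 8 = 10 remainder 4
10 ÷ 8 = 1 remainder 2
1 ÷ 8 = 0 remainder 1
Reading remainders bottom-up:
= 0o124440


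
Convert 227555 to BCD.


Each digit → 4-bit binary:
  2 → 0010
  2 → 0010
  7 → 0111
  5 → 0101
  5 → 0101
  5 → 0101
= 0010 0010 0111 0101 0101 0101


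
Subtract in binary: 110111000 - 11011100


Align and subtract column by column (LSB to MSB, borrowing when needed):
  110111000
- 011011100
  ---------
  col 0: (0 - 0 borrow-in) - 0 → 0 - 0 = 0, borrow out 0
  col 1: (0 - 0 borrow-in) - 0 → 0 - 0 = 0, borrow out 0
  col 2: (0 - 0 borrow-in) - 1 → borrow from next column: (0+2) - 1 = 1, borrow out 1
  col 3: (1 - 1 borrow-in) - 1 → borrow from next column: (0+2) - 1 = 1, borrow out 1
  col 4: (1 - 1 borrow-in) - 1 → borrow from next column: (0+2) - 1 = 1, borrow out 1
  col 5: (1 - 1 borrow-in) - 0 → 0 - 0 = 0, borrow out 0
  col 6: (0 - 0 borrow-in) - 1 → borrow from next column: (0+2) - 1 = 1, borrow out 1
  col 7: (1 - 1 borrow-in) - 1 → borrow from next column: (0+2) - 1 = 1, borrow out 1
  col 8: (1 - 1 borrow-in) - 0 → 0 - 0 = 0, borrow out 0
Reading bits MSB→LSB: 011011100
Strip leading zeros: 11011100
= 11011100


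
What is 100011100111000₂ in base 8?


Group into 3-bit groups: 100011100111000
  100 = 4
  011 = 3
  100 = 4
  111 = 7
  000 = 0
= 0o43470


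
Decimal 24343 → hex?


Divide by 16 repeatedly:
24343 ÷ 16 = 1521 remainder 7 (7)
1521 ÷ 16 = 95 remainder 1 (1)
95 ÷ 16 = 5 remainder 15 (F)
5 ÷ 16 = 0 remainder 5 (5)
Reading remainders bottom-up:
= 0x5F17


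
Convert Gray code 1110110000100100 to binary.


Gray code: 1110110000100100
MSB stays the same: 1
Each subsequent bit = prev_binary XOR current_gray:
  B[1] = 1 XOR 1 = 0
  B[2] = 0 XOR 1 = 1
  B[3] = 1 XOR 0 = 1
  B[4] = 1 XOR 1 = 0
  B[5] = 0 XOR 1 = 1
  B[6] = 1 XOR 0 = 1
  B[7] = 1 XOR 0 = 1
  B[8] = 1 XOR 0 = 1
  B[9] = 1 XOR 0 = 1
  B[10] = 1 XOR 1 = 0
  B[11] = 0 XOR 0 = 0
  B[12] = 0 XOR 0 = 0
  B[13] = 0 XOR 1 = 1
  B[14] = 1 XOR 0 = 1
  B[15] = 1 XOR 0 = 1
= 1011011111000111 (47047 decimal)


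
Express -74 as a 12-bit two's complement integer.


Original: 000001001010
Step 1 - Invert all bits: 111110110101
Step 2 - Add 1: 111110110101 + 1
= 111110110110 (represents -74)


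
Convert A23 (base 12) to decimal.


Positional values (base 12):
  3 × 12^0 = 3 × 1 = 3
  2 × 12^1 = 2 × 12 = 24
  A × 12^2 = 10 × 144 = 1440
Sum = 3 + 24 + 1440
= 1467


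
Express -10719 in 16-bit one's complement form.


Original: 0010100111011111
Invert all bits:
  bit 0: 0 → 1
  bit 1: 0 → 1
  bit 2: 1 → 0
  bit 3: 0 → 1
  bit 4: 1 → 0
  bit 5: 0 → 1
  bit 6: 0 → 1
  bit 7: 1 → 0
  bit 8: 1 → 0
  bit 9: 1 → 0
  bit 10: 0 → 1
  bit 11: 1 → 0
  bit 12: 1 → 0
  bit 13: 1 → 0
  bit 14: 1 → 0
  bit 15: 1 → 0
= 1101011000100000


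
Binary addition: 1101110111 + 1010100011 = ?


Align and add column by column (LSB to MSB, carry propagating):
  01101110111
+ 01010100011
  -----------
  col 0: 1 + 1 + 0 (carry in) = 2 → bit 0, carry out 1
  col 1: 1 + 1 + 1 (carry in) = 3 → bit 1, carry out 1
  col 2: 1 + 0 + 1 (carry in) = 2 → bit 0, carry out 1
  col 3: 0 + 0 + 1 (carry in) = 1 → bit 1, carry out 0
  col 4: 1 + 0 + 0 (carry in) = 1 → bit 1, carry out 0
  col 5: 1 + 1 + 0 (carry in) = 2 → bit 0, carry out 1
  col 6: 1 + 0 + 1 (carry in) = 2 → bit 0, carry out 1
  col 7: 0 + 1 + 1 (carry in) = 2 → bit 0, carry out 1
  col 8: 1 + 0 + 1 (carry in) = 2 → bit 0, carry out 1
  col 9: 1 + 1 + 1 (carry in) = 3 → bit 1, carry out 1
  col 10: 0 + 0 + 1 (carry in) = 1 → bit 1, carry out 0
Reading bits MSB→LSB: 11000011010
Strip leading zeros: 11000011010
= 11000011010


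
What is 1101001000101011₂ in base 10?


Positional values:
Bit 0: 1 × 2^0 = 1
Bit 1: 1 × 2^1 = 2
Bit 3: 1 × 2^3 = 8
Bit 5: 1 × 2^5 = 32
Bit 9: 1 × 2^9 = 512
Bit 12: 1 × 2^12 = 4096
Bit 14: 1 × 2^14 = 16384
Bit 15: 1 × 2^15 = 32768
Sum = 1 + 2 + 8 + 32 + 512 + 4096 + 16384 + 32768
= 53803


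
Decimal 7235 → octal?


Divide by 8 repeatedly:
7235 ÷ 8 = 904 remainder 3
904 ÷ 8 = 113 remainder 0
113 ÷ 8 = 14 remainder 1
14 ÷ 8 = 1 remainder 6
1 ÷ 8 = 0 remainder 1
Reading remainders bottom-up:
= 0o16103


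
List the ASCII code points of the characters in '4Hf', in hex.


String: '4Hf'  (3 characters)
Per-character ASCII lookup:
  '4': digits start at 48: '4' = 48 + 4 = 52 → 0x34
  'H': uppercase starts at 65: 'H' = 65 + 7 = 72 → 0x48
  'f': lowercase starts at 97: 'f' = 97 + 5 = 102 → 0x66
= 0x34 0x48 0x66


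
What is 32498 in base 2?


Divide by 2 repeatedly:
32498 ÷ 2 = 16249 remainder 0
16249 ÷ 2 = 8124 remainder 1
8124 ÷ 2 = 4062 remainder 0
4062 ÷ 2 = 2031 remainder 0
2031 ÷ 2 = 1015 remainder 1
1015 ÷ 2 = 507 remainder 1
507 ÷ 2 = 253 remainder 1
253 ÷ 2 = 126 remainder 1
126 ÷ 2 = 63 remainder 0
63 ÷ 2 = 31 remainder 1
31 ÷ 2 = 15 remainder 1
15 ÷ 2 = 7 remainder 1
7 ÷ 2 = 3 remainder 1
3 ÷ 2 = 1 remainder 1
1 ÷ 2 = 0 remainder 1
Reading remainders bottom-up:
= 111111011110010


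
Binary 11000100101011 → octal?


Group into 3-bit groups: 011000100101011
  011 = 3
  000 = 0
  100 = 4
  101 = 5
  011 = 3
= 0o30453


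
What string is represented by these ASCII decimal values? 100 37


Codes (decimal): 100 37
Per-code ASCII lookup:
  100  (range 97-122: lowercase, 100 - 97 = 3) → 'd'
  37  (special character) → '%'
= 'd%'


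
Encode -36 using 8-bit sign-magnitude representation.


Sign bit: 1 (negative)
Magnitude: 36 = 0100100
= 10100100


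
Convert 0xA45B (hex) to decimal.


Positional values:
Position 0: B × 16^0 = 11 × 1 = 11
Position 1: 5 × 16^1 = 5 × 16 = 80
Position 2: 4 × 16^2 = 4 × 256 = 1024
Position 3: A × 16^3 = 10 × 4096 = 40960
Sum = 11 + 80 + 1024 + 40960
= 42075


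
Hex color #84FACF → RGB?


Hex: #84FACF
R = 84₁₆ = 132
G = FA₁₆ = 250
B = CF₁₆ = 207
= RGB(132, 250, 207)


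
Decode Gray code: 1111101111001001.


Gray code: 1111101111001001
MSB stays the same: 1
Each subsequent bit = prev_binary XOR current_gray:
  B[1] = 1 XOR 1 = 0
  B[2] = 0 XOR 1 = 1
  B[3] = 1 XOR 1 = 0
  B[4] = 0 XOR 1 = 1
  B[5] = 1 XOR 0 = 1
  B[6] = 1 XOR 1 = 0
  B[7] = 0 XOR 1 = 1
  B[8] = 1 XOR 1 = 0
  B[9] = 0 XOR 1 = 1
  B[10] = 1 XOR 0 = 1
  B[11] = 1 XOR 0 = 1
  B[12] = 1 XOR 1 = 0
  B[13] = 0 XOR 0 = 0
  B[14] = 0 XOR 0 = 0
  B[15] = 0 XOR 1 = 1
= 1010110101110001 (44401 decimal)


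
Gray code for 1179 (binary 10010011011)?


Binary: 10010011011
Gray code: G = B XOR (B >> 1)
B >> 1 = 01001001101
10010011011 XOR 01001001101:
  1 XOR 0 = 1
  0 XOR 1 = 1
  0 XOR 0 = 0
  1 XOR 0 = 1
  0 XOR 1 = 1
  0 XOR 0 = 0
  1 XOR 0 = 1
  1 XOR 1 = 0
  0 XOR 1 = 1
  1 XOR 0 = 1
  1 XOR 1 = 0
= 11011010110


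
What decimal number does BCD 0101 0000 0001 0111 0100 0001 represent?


Each 4-bit group → digit:
  0101 → 5
  0000 → 0
  0001 → 1
  0111 → 7
  0100 → 4
  0001 → 1
= 501741


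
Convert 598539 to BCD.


Each digit → 4-bit binary:
  5 → 0101
  9 → 1001
  8 → 1000
  5 → 0101
  3 → 0011
  9 → 1001
= 0101 1001 1000 0101 0011 1001


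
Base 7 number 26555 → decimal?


Positional values (base 7):
  5 × 7^0 = 5 × 1 = 5
  5 × 7^1 = 5 × 7 = 35
  5 × 7^2 = 5 × 49 = 245
  6 × 7^3 = 6 × 343 = 2058
  2 × 7^4 = 2 × 2401 = 4802
Sum = 5 + 35 + 245 + 2058 + 4802
= 7145


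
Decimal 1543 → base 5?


Divide by 5 repeatedly:
1543 ÷ 5 = 308 remainder 3
308 ÷ 5 = 61 remainder 3
61 ÷ 5 = 12 remainder 1
12 ÷ 5 = 2 remainder 2
2 ÷ 5 = 0 remainder 2
Reading remainders bottom-up:
= 22133


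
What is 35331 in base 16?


Divide by 16 repeatedly:
35331 ÷ 16 = 2208 remainder 3 (3)
2208 ÷ 16 = 138 remainder 0 (0)
138 ÷ 16 = 8 remainder 10 (A)
8 ÷ 16 = 0 remainder 8 (8)
Reading remainders bottom-up:
= 0x8A03


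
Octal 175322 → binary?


Each octal digit → 3 binary bits:
  1 = 001
  7 = 111
  5 = 101
  3 = 011
  2 = 010
  2 = 010
Concatenate: 001 111 101 011 010 010
= 001111101011010010


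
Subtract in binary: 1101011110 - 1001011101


Align and subtract column by column (LSB to MSB, borrowing when needed):
  1101011110
- 1001011101
  ----------
  col 0: (0 - 0 borrow-in) - 1 → borrow from next column: (0+2) - 1 = 1, borrow out 1
  col 1: (1 - 1 borrow-in) - 0 → 0 - 0 = 0, borrow out 0
  col 2: (1 - 0 borrow-in) - 1 → 1 - 1 = 0, borrow out 0
  col 3: (1 - 0 borrow-in) - 1 → 1 - 1 = 0, borrow out 0
  col 4: (1 - 0 borrow-in) - 1 → 1 - 1 = 0, borrow out 0
  col 5: (0 - 0 borrow-in) - 0 → 0 - 0 = 0, borrow out 0
  col 6: (1 - 0 borrow-in) - 1 → 1 - 1 = 0, borrow out 0
  col 7: (0 - 0 borrow-in) - 0 → 0 - 0 = 0, borrow out 0
  col 8: (1 - 0 borrow-in) - 0 → 1 - 0 = 1, borrow out 0
  col 9: (1 - 0 borrow-in) - 1 → 1 - 1 = 0, borrow out 0
Reading bits MSB→LSB: 0100000001
Strip leading zeros: 100000001
= 100000001


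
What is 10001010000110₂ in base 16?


Group into 4-bit nibbles: 0010001010000110
  0010 = 2
  0010 = 2
  1000 = 8
  0110 = 6
= 0x2286


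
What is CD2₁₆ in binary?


Each hex digit → 4 binary bits:
  C = 1100
  D = 1101
  2 = 0010
Concatenate: 1100 1101 0010
= 110011010010


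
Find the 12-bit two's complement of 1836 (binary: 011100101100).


Original: 011100101100
Step 1 - Invert all bits: 100011010011
Step 2 - Add 1: 100011010011 + 1
= 100011010100 (represents -1836)


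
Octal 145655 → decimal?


Positional values:
Position 0: 5 × 8^0 = 5
Position 1: 5 × 8^1 = 40
Position 2: 6 × 8^2 = 384
Position 3: 5 × 8^3 = 2560
Position 4: 4 × 8^4 = 16384
Position 5: 1 × 8^5 = 32768
Sum = 5 + 40 + 384 + 2560 + 16384 + 32768
= 52141


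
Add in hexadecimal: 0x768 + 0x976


Align and add column by column (LSB to MSB, each column mod 16 with carry):
  0768
+ 0976
  ----
  col 0: 8(8) + 6(6) + 0 (carry in) = 14 → E(14), carry out 0
  col 1: 6(6) + 7(7) + 0 (carry in) = 13 → D(13), carry out 0
  col 2: 7(7) + 9(9) + 0 (carry in) = 16 → 0(0), carry out 1
  col 3: 0(0) + 0(0) + 1 (carry in) = 1 → 1(1), carry out 0
Reading digits MSB→LSB: 10DE
Strip leading zeros: 10DE
= 0x10DE


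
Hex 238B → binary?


Each hex digit → 4 binary bits:
  2 = 0010
  3 = 0011
  8 = 1000
  B = 1011
Concatenate: 0010 0011 1000 1011
= 0010001110001011


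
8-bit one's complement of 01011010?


Original: 01011010
Invert all bits:
  bit 0: 0 → 1
  bit 1: 1 → 0
  bit 2: 0 → 1
  bit 3: 1 → 0
  bit 4: 1 → 0
  bit 5: 0 → 1
  bit 6: 1 → 0
  bit 7: 0 → 1
= 10100101


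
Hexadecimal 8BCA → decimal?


Positional values:
Position 0: A × 16^0 = 10 × 1 = 10
Position 1: C × 16^1 = 12 × 16 = 192
Position 2: B × 16^2 = 11 × 256 = 2816
Position 3: 8 × 16^3 = 8 × 4096 = 32768
Sum = 10 + 192 + 2816 + 32768
= 35786


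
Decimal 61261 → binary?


Divide by 2 repeatedly:
61261 ÷ 2 = 30630 remainder 1
30630 ÷ 2 = 15315 remainder 0
15315 ÷ 2 = 7657 remainder 1
7657 ÷ 2 = 3828 remainder 1
3828 ÷ 2 = 1914 remainder 0
1914 ÷ 2 = 957 remainder 0
957 ÷ 2 = 478 remainder 1
478 ÷ 2 = 239 remainder 0
239 ÷ 2 = 119 remainder 1
119 ÷ 2 = 59 remainder 1
59 ÷ 2 = 29 remainder 1
29 ÷ 2 = 14 remainder 1
14 ÷ 2 = 7 remainder 0
7 ÷ 2 = 3 remainder 1
3 ÷ 2 = 1 remainder 1
1 ÷ 2 = 0 remainder 1
Reading remainders bottom-up:
= 1110111101001101


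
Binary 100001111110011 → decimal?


Positional values:
Bit 0: 1 × 2^0 = 1
Bit 1: 1 × 2^1 = 2
Bit 4: 1 × 2^4 = 16
Bit 5: 1 × 2^5 = 32
Bit 6: 1 × 2^6 = 64
Bit 7: 1 × 2^7 = 128
Bit 8: 1 × 2^8 = 256
Bit 9: 1 × 2^9 = 512
Bit 14: 1 × 2^14 = 16384
Sum = 1 + 2 + 16 + 32 + 64 + 128 + 256 + 512 + 16384
= 17395


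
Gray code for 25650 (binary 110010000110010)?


Binary: 110010000110010
Gray code: G = B XOR (B >> 1)
B >> 1 = 011001000011001
110010000110010 XOR 011001000011001:
  1 XOR 0 = 1
  1 XOR 1 = 0
  0 XOR 1 = 1
  0 XOR 0 = 0
  1 XOR 0 = 1
  0 XOR 1 = 1
  0 XOR 0 = 0
  0 XOR 0 = 0
  0 XOR 0 = 0
  1 XOR 0 = 1
  1 XOR 1 = 0
  0 XOR 1 = 1
  0 XOR 0 = 0
  1 XOR 0 = 1
  0 XOR 1 = 1
= 101011000101011


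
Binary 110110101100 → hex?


Group into 4-bit nibbles: 110110101100
  1101 = D
  1010 = A
  1100 = C
= 0xDAC


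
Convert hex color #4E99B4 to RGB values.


Hex: #4E99B4
R = 4E₁₆ = 78
G = 99₁₆ = 153
B = B4₁₆ = 180
= RGB(78, 153, 180)


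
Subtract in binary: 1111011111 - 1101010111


Align and subtract column by column (LSB to MSB, borrowing when needed):
  1111011111
- 1101010111
  ----------
  col 0: (1 - 0 borrow-in) - 1 → 1 - 1 = 0, borrow out 0
  col 1: (1 - 0 borrow-in) - 1 → 1 - 1 = 0, borrow out 0
  col 2: (1 - 0 borrow-in) - 1 → 1 - 1 = 0, borrow out 0
  col 3: (1 - 0 borrow-in) - 0 → 1 - 0 = 1, borrow out 0
  col 4: (1 - 0 borrow-in) - 1 → 1 - 1 = 0, borrow out 0
  col 5: (0 - 0 borrow-in) - 0 → 0 - 0 = 0, borrow out 0
  col 6: (1 - 0 borrow-in) - 1 → 1 - 1 = 0, borrow out 0
  col 7: (1 - 0 borrow-in) - 0 → 1 - 0 = 1, borrow out 0
  col 8: (1 - 0 borrow-in) - 1 → 1 - 1 = 0, borrow out 0
  col 9: (1 - 0 borrow-in) - 1 → 1 - 1 = 0, borrow out 0
Reading bits MSB→LSB: 0010001000
Strip leading zeros: 10001000
= 10001000


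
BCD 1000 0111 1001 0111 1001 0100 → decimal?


Each 4-bit group → digit:
  1000 → 8
  0111 → 7
  1001 → 9
  0111 → 7
  1001 → 9
  0100 → 4
= 879794


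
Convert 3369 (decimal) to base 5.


Divide by 5 repeatedly:
3369 ÷ 5 = 673 remainder 4
673 ÷ 5 = 134 remainder 3
134 ÷ 5 = 26 remainder 4
26 ÷ 5 = 5 remainder 1
5 ÷ 5 = 1 remainder 0
1 ÷ 5 = 0 remainder 1
Reading remainders bottom-up:
= 101434


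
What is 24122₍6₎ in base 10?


Positional values (base 6):
  2 × 6^0 = 2 × 1 = 2
  2 × 6^1 = 2 × 6 = 12
  1 × 6^2 = 1 × 36 = 36
  4 × 6^3 = 4 × 216 = 864
  2 × 6^4 = 2 × 1296 = 2592
Sum = 2 + 12 + 36 + 864 + 2592
= 3506


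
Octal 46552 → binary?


Each octal digit → 3 binary bits:
  4 = 100
  6 = 110
  5 = 101
  5 = 101
  2 = 010
Concatenate: 100 110 101 101 010
= 100110101101010


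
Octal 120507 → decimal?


Positional values:
Position 0: 7 × 8^0 = 7
Position 1: 0 × 8^1 = 0
Position 2: 5 × 8^2 = 320
Position 3: 0 × 8^3 = 0
Position 4: 2 × 8^4 = 8192
Position 5: 1 × 8^5 = 32768
Sum = 7 + 0 + 320 + 0 + 8192 + 32768
= 41287


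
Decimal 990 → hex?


Divide by 16 repeatedly:
990 ÷ 16 = 61 remainder 14 (E)
61 ÷ 16 = 3 remainder 13 (D)
3 ÷ 16 = 0 remainder 3 (3)
Reading remainders bottom-up:
= 0x3DE


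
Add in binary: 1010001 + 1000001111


Align and add column by column (LSB to MSB, carry propagating):
  00001010001
+ 01000001111
  -----------
  col 0: 1 + 1 + 0 (carry in) = 2 → bit 0, carry out 1
  col 1: 0 + 1 + 1 (carry in) = 2 → bit 0, carry out 1
  col 2: 0 + 1 + 1 (carry in) = 2 → bit 0, carry out 1
  col 3: 0 + 1 + 1 (carry in) = 2 → bit 0, carry out 1
  col 4: 1 + 0 + 1 (carry in) = 2 → bit 0, carry out 1
  col 5: 0 + 0 + 1 (carry in) = 1 → bit 1, carry out 0
  col 6: 1 + 0 + 0 (carry in) = 1 → bit 1, carry out 0
  col 7: 0 + 0 + 0 (carry in) = 0 → bit 0, carry out 0
  col 8: 0 + 0 + 0 (carry in) = 0 → bit 0, carry out 0
  col 9: 0 + 1 + 0 (carry in) = 1 → bit 1, carry out 0
  col 10: 0 + 0 + 0 (carry in) = 0 → bit 0, carry out 0
Reading bits MSB→LSB: 01001100000
Strip leading zeros: 1001100000
= 1001100000


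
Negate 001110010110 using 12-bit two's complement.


Original: 001110010110
Step 1 - Invert all bits: 110001101001
Step 2 - Add 1: 110001101001 + 1
= 110001101010 (represents -918)


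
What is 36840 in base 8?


Divide by 8 repeatedly:
36840 ÷ 8 = 4605 remainder 0
4605 ÷ 8 = 575 remainder 5
575 ÷ 8 = 71 remainder 7
71 ÷ 8 = 8 remainder 7
8 ÷ 8 = 1 remainder 0
1 ÷ 8 = 0 remainder 1
Reading remainders bottom-up:
= 0o107750


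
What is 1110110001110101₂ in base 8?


Group into 3-bit groups: 001110110001110101
  001 = 1
  110 = 6
  110 = 6
  001 = 1
  110 = 6
  101 = 5
= 0o166165


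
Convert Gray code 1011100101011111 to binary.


Gray code: 1011100101011111
MSB stays the same: 1
Each subsequent bit = prev_binary XOR current_gray:
  B[1] = 1 XOR 0 = 1
  B[2] = 1 XOR 1 = 0
  B[3] = 0 XOR 1 = 1
  B[4] = 1 XOR 1 = 0
  B[5] = 0 XOR 0 = 0
  B[6] = 0 XOR 0 = 0
  B[7] = 0 XOR 1 = 1
  B[8] = 1 XOR 0 = 1
  B[9] = 1 XOR 1 = 0
  B[10] = 0 XOR 0 = 0
  B[11] = 0 XOR 1 = 1
  B[12] = 1 XOR 1 = 0
  B[13] = 0 XOR 1 = 1
  B[14] = 1 XOR 1 = 0
  B[15] = 0 XOR 1 = 1
= 1101000110010101 (53653 decimal)


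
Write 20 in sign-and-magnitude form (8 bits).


Sign bit: 0 (positive)
Magnitude: 20 = 0010100
= 00010100


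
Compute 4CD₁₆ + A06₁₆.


Align and add column by column (LSB to MSB, each column mod 16 with carry):
  04CD
+ 0A06
  ----
  col 0: D(13) + 6(6) + 0 (carry in) = 19 → 3(3), carry out 1
  col 1: C(12) + 0(0) + 1 (carry in) = 13 → D(13), carry out 0
  col 2: 4(4) + A(10) + 0 (carry in) = 14 → E(14), carry out 0
  col 3: 0(0) + 0(0) + 0 (carry in) = 0 → 0(0), carry out 0
Reading digits MSB→LSB: 0ED3
Strip leading zeros: ED3
= 0xED3


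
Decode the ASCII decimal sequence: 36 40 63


Codes (decimal): 36 40 63
Per-code ASCII lookup:
  36  (special character) → '$'
  40  (special character) → '('
  63  (special character) → '?'
= '$(?'


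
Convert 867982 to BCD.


Each digit → 4-bit binary:
  8 → 1000
  6 → 0110
  7 → 0111
  9 → 1001
  8 → 1000
  2 → 0010
= 1000 0110 0111 1001 1000 0010


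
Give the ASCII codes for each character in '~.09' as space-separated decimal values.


String: '~.09'  (4 characters)
Per-character ASCII lookup:
  '~': special character: '~' = 126
  '.': special character: '.' = 46
  '0': digits start at 48: '0' = 48 + 0 = 48
  '9': digits start at 48: '9' = 48 + 9 = 57
= 126 46 48 57


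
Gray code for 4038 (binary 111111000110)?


Binary: 111111000110
Gray code: G = B XOR (B >> 1)
B >> 1 = 011111100011
111111000110 XOR 011111100011:
  1 XOR 0 = 1
  1 XOR 1 = 0
  1 XOR 1 = 0
  1 XOR 1 = 0
  1 XOR 1 = 0
  1 XOR 1 = 0
  0 XOR 1 = 1
  0 XOR 0 = 0
  0 XOR 0 = 0
  1 XOR 0 = 1
  1 XOR 1 = 0
  0 XOR 1 = 1
= 100000100101


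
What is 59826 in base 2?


Divide by 2 repeatedly:
59826 ÷ 2 = 29913 remainder 0
29913 ÷ 2 = 14956 remainder 1
14956 ÷ 2 = 7478 remainder 0
7478 ÷ 2 = 3739 remainder 0
3739 ÷ 2 = 1869 remainder 1
1869 ÷ 2 = 934 remainder 1
934 ÷ 2 = 467 remainder 0
467 ÷ 2 = 233 remainder 1
233 ÷ 2 = 116 remainder 1
116 ÷ 2 = 58 remainder 0
58 ÷ 2 = 29 remainder 0
29 ÷ 2 = 14 remainder 1
14 ÷ 2 = 7 remainder 0
7 ÷ 2 = 3 remainder 1
3 ÷ 2 = 1 remainder 1
1 ÷ 2 = 0 remainder 1
Reading remainders bottom-up:
= 1110100110110010


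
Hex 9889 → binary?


Each hex digit → 4 binary bits:
  9 = 1001
  8 = 1000
  8 = 1000
  9 = 1001
Concatenate: 1001 1000 1000 1001
= 1001100010001001


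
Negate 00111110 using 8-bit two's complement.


Original: 00111110
Step 1 - Invert all bits: 11000001
Step 2 - Add 1: 11000001 + 1
= 11000010 (represents -62)


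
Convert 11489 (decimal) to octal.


Divide by 8 repeatedly:
11489 ÷ 8 = 1436 remainder 1
1436 ÷ 8 = 179 remainder 4
179 ÷ 8 = 22 remainder 3
22 ÷ 8 = 2 remainder 6
2 ÷ 8 = 0 remainder 2
Reading remainders bottom-up:
= 0o26341


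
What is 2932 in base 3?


Divide by 3 repeatedly:
2932 ÷ 3 = 977 remainder 1
977 ÷ 3 = 325 remainder 2
325 ÷ 3 = 108 remainder 1
108 ÷ 3 = 36 remainder 0
36 ÷ 3 = 12 remainder 0
12 ÷ 3 = 4 remainder 0
4 ÷ 3 = 1 remainder 1
1 ÷ 3 = 0 remainder 1
Reading remainders bottom-up:
= 11000121


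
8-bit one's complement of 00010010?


Original: 00010010
Invert all bits:
  bit 0: 0 → 1
  bit 1: 0 → 1
  bit 2: 0 → 1
  bit 3: 1 → 0
  bit 4: 0 → 1
  bit 5: 0 → 1
  bit 6: 1 → 0
  bit 7: 0 → 1
= 11101101


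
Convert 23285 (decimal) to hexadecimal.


Divide by 16 repeatedly:
23285 ÷ 16 = 1455 remainder 5 (5)
1455 ÷ 16 = 90 remainder 15 (F)
90 ÷ 16 = 5 remainder 10 (A)
5 ÷ 16 = 0 remainder 5 (5)
Reading remainders bottom-up:
= 0x5AF5


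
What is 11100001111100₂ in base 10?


Positional values:
Bit 2: 1 × 2^2 = 4
Bit 3: 1 × 2^3 = 8
Bit 4: 1 × 2^4 = 16
Bit 5: 1 × 2^5 = 32
Bit 6: 1 × 2^6 = 64
Bit 11: 1 × 2^11 = 2048
Bit 12: 1 × 2^12 = 4096
Bit 13: 1 × 2^13 = 8192
Sum = 4 + 8 + 16 + 32 + 64 + 2048 + 4096 + 8192
= 14460


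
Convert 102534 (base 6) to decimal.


Positional values (base 6):
  4 × 6^0 = 4 × 1 = 4
  3 × 6^1 = 3 × 6 = 18
  5 × 6^2 = 5 × 36 = 180
  2 × 6^3 = 2 × 216 = 432
  0 × 6^4 = 0 × 1296 = 0
  1 × 6^5 = 1 × 7776 = 7776
Sum = 4 + 18 + 180 + 432 + 0 + 7776
= 8410


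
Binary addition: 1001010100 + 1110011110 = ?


Align and add column by column (LSB to MSB, carry propagating):
  01001010100
+ 01110011110
  -----------
  col 0: 0 + 0 + 0 (carry in) = 0 → bit 0, carry out 0
  col 1: 0 + 1 + 0 (carry in) = 1 → bit 1, carry out 0
  col 2: 1 + 1 + 0 (carry in) = 2 → bit 0, carry out 1
  col 3: 0 + 1 + 1 (carry in) = 2 → bit 0, carry out 1
  col 4: 1 + 1 + 1 (carry in) = 3 → bit 1, carry out 1
  col 5: 0 + 0 + 1 (carry in) = 1 → bit 1, carry out 0
  col 6: 1 + 0 + 0 (carry in) = 1 → bit 1, carry out 0
  col 7: 0 + 1 + 0 (carry in) = 1 → bit 1, carry out 0
  col 8: 0 + 1 + 0 (carry in) = 1 → bit 1, carry out 0
  col 9: 1 + 1 + 0 (carry in) = 2 → bit 0, carry out 1
  col 10: 0 + 0 + 1 (carry in) = 1 → bit 1, carry out 0
Reading bits MSB→LSB: 10111110010
Strip leading zeros: 10111110010
= 10111110010


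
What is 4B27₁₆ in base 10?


Positional values:
Position 0: 7 × 16^0 = 7 × 1 = 7
Position 1: 2 × 16^1 = 2 × 16 = 32
Position 2: B × 16^2 = 11 × 256 = 2816
Position 3: 4 × 16^3 = 4 × 4096 = 16384
Sum = 7 + 32 + 2816 + 16384
= 19239


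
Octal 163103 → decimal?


Positional values:
Position 0: 3 × 8^0 = 3
Position 1: 0 × 8^1 = 0
Position 2: 1 × 8^2 = 64
Position 3: 3 × 8^3 = 1536
Position 4: 6 × 8^4 = 24576
Position 5: 1 × 8^5 = 32768
Sum = 3 + 0 + 64 + 1536 + 24576 + 32768
= 58947


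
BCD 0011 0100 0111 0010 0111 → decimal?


Each 4-bit group → digit:
  0011 → 3
  0100 → 4
  0111 → 7
  0010 → 2
  0111 → 7
= 34727


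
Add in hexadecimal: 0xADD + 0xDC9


Align and add column by column (LSB to MSB, each column mod 16 with carry):
  0ADD
+ 0DC9
  ----
  col 0: D(13) + 9(9) + 0 (carry in) = 22 → 6(6), carry out 1
  col 1: D(13) + C(12) + 1 (carry in) = 26 → A(10), carry out 1
  col 2: A(10) + D(13) + 1 (carry in) = 24 → 8(8), carry out 1
  col 3: 0(0) + 0(0) + 1 (carry in) = 1 → 1(1), carry out 0
Reading digits MSB→LSB: 18A6
Strip leading zeros: 18A6
= 0x18A6


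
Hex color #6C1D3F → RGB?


Hex: #6C1D3F
R = 6C₁₆ = 108
G = 1D₁₆ = 29
B = 3F₁₆ = 63
= RGB(108, 29, 63)


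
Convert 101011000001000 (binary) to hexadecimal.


Group into 4-bit nibbles: 0101011000001000
  0101 = 5
  0110 = 6
  0000 = 0
  1000 = 8
= 0x5608


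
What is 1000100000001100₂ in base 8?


Group into 3-bit groups: 001000100000001100
  001 = 1
  000 = 0
  100 = 4
  000 = 0
  001 = 1
  100 = 4
= 0o104014


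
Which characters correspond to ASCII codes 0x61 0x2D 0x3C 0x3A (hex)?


Codes (hex): 0x61 0x2D 0x3C 0x3A
Per-code ASCII lookup:
  0x61 = 97  (range 97-122: lowercase, 97 - 97 = 0) → 'a'
  0x2D = 45  (special character) → '-'
  0x3C = 60  (special character) → '<'
  0x3A = 58  (special character) → ':'
= 'a-<:'


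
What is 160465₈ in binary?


Each octal digit → 3 binary bits:
  1 = 001
  6 = 110
  0 = 000
  4 = 100
  6 = 110
  5 = 101
Concatenate: 001 110 000 100 110 101
= 001110000100110101


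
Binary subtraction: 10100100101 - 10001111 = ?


Align and subtract column by column (LSB to MSB, borrowing when needed):
  10100100101
- 00010001111
  -----------
  col 0: (1 - 0 borrow-in) - 1 → 1 - 1 = 0, borrow out 0
  col 1: (0 - 0 borrow-in) - 1 → borrow from next column: (0+2) - 1 = 1, borrow out 1
  col 2: (1 - 1 borrow-in) - 1 → borrow from next column: (0+2) - 1 = 1, borrow out 1
  col 3: (0 - 1 borrow-in) - 1 → borrow from next column: (-1+2) - 1 = 0, borrow out 1
  col 4: (0 - 1 borrow-in) - 0 → borrow from next column: (-1+2) - 0 = 1, borrow out 1
  col 5: (1 - 1 borrow-in) - 0 → 0 - 0 = 0, borrow out 0
  col 6: (0 - 0 borrow-in) - 0 → 0 - 0 = 0, borrow out 0
  col 7: (0 - 0 borrow-in) - 1 → borrow from next column: (0+2) - 1 = 1, borrow out 1
  col 8: (1 - 1 borrow-in) - 0 → 0 - 0 = 0, borrow out 0
  col 9: (0 - 0 borrow-in) - 0 → 0 - 0 = 0, borrow out 0
  col 10: (1 - 0 borrow-in) - 0 → 1 - 0 = 1, borrow out 0
Reading bits MSB→LSB: 10010010110
Strip leading zeros: 10010010110
= 10010010110


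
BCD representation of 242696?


Each digit → 4-bit binary:
  2 → 0010
  4 → 0100
  2 → 0010
  6 → 0110
  9 → 1001
  6 → 0110
= 0010 0100 0010 0110 1001 0110


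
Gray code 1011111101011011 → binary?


Gray code: 1011111101011011
MSB stays the same: 1
Each subsequent bit = prev_binary XOR current_gray:
  B[1] = 1 XOR 0 = 1
  B[2] = 1 XOR 1 = 0
  B[3] = 0 XOR 1 = 1
  B[4] = 1 XOR 1 = 0
  B[5] = 0 XOR 1 = 1
  B[6] = 1 XOR 1 = 0
  B[7] = 0 XOR 1 = 1
  B[8] = 1 XOR 0 = 1
  B[9] = 1 XOR 1 = 0
  B[10] = 0 XOR 0 = 0
  B[11] = 0 XOR 1 = 1
  B[12] = 1 XOR 1 = 0
  B[13] = 0 XOR 0 = 0
  B[14] = 0 XOR 1 = 1
  B[15] = 1 XOR 1 = 0
= 1101010110010010 (54674 decimal)


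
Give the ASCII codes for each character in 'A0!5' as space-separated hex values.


String: 'A0!5'  (4 characters)
Per-character ASCII lookup:
  'A': uppercase starts at 65: 'A' = 65 + 0 = 65 → 0x41
  '0': digits start at 48: '0' = 48 + 0 = 48 → 0x30
  '!': special character: '!' = 33 → 0x21
  '5': digits start at 48: '5' = 48 + 5 = 53 → 0x35
= 0x41 0x30 0x21 0x35


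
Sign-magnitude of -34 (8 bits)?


Sign bit: 1 (negative)
Magnitude: 34 = 0100010
= 10100010


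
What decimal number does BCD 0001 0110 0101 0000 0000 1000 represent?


Each 4-bit group → digit:
  0001 → 1
  0110 → 6
  0101 → 5
  0000 → 0
  0000 → 0
  1000 → 8
= 165008


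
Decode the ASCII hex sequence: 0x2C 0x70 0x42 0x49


Codes (hex): 0x2C 0x70 0x42 0x49
Per-code ASCII lookup:
  0x2C = 44  (special character) → ','
  0x70 = 112  (range 97-122: lowercase, 112 - 97 = 15) → 'p'
  0x42 = 66  (range 65-90: uppercase, 66 - 65 = 1) → 'B'
  0x49 = 73  (range 65-90: uppercase, 73 - 65 = 8) → 'I'
= ',pBI'


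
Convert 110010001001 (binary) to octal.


Group into 3-bit groups: 110010001001
  110 = 6
  010 = 2
  001 = 1
  001 = 1
= 0o6211


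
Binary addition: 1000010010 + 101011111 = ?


Align and add column by column (LSB to MSB, carry propagating):
  01000010010
+ 00101011111
  -----------
  col 0: 0 + 1 + 0 (carry in) = 1 → bit 1, carry out 0
  col 1: 1 + 1 + 0 (carry in) = 2 → bit 0, carry out 1
  col 2: 0 + 1 + 1 (carry in) = 2 → bit 0, carry out 1
  col 3: 0 + 1 + 1 (carry in) = 2 → bit 0, carry out 1
  col 4: 1 + 1 + 1 (carry in) = 3 → bit 1, carry out 1
  col 5: 0 + 0 + 1 (carry in) = 1 → bit 1, carry out 0
  col 6: 0 + 1 + 0 (carry in) = 1 → bit 1, carry out 0
  col 7: 0 + 0 + 0 (carry in) = 0 → bit 0, carry out 0
  col 8: 0 + 1 + 0 (carry in) = 1 → bit 1, carry out 0
  col 9: 1 + 0 + 0 (carry in) = 1 → bit 1, carry out 0
  col 10: 0 + 0 + 0 (carry in) = 0 → bit 0, carry out 0
Reading bits MSB→LSB: 01101110001
Strip leading zeros: 1101110001
= 1101110001
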